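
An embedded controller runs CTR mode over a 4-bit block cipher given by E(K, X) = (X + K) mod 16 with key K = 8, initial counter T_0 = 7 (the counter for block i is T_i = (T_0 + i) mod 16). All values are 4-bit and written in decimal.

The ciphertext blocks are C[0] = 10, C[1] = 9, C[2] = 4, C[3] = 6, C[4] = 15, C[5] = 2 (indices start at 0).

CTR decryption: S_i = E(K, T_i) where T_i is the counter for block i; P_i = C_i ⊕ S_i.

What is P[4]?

P[4]: T = 11, S = E(K, T) = 3; 15 ⊕ 3 = 12.

P[4] = 12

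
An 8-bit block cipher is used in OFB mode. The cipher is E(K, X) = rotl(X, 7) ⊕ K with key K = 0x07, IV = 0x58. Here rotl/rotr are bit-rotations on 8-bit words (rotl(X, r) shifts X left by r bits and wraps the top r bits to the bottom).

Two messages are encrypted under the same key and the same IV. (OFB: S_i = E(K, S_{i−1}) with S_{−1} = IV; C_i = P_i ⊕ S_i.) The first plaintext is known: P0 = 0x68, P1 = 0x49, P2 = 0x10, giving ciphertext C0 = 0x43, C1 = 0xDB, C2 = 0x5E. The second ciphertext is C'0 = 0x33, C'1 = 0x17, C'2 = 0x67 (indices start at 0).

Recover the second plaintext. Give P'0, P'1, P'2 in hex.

In OFB with a reused IV, both messages share the same keystream S_i, so C_i ⊕ C'_i = P_i ⊕ P'_i and thus P'_i = P_i ⊕ C_i ⊕ C'_i.
P'0: 0x68 ⊕ 0x43 ⊕ 0x33 = 0x18.
P'1: 0x49 ⊕ 0xDB ⊕ 0x17 = 0x85.
P'2: 0x10 ⊕ 0x5E ⊕ 0x67 = 0x29.

P'0 = 0x18, P'1 = 0x85, P'2 = 0x29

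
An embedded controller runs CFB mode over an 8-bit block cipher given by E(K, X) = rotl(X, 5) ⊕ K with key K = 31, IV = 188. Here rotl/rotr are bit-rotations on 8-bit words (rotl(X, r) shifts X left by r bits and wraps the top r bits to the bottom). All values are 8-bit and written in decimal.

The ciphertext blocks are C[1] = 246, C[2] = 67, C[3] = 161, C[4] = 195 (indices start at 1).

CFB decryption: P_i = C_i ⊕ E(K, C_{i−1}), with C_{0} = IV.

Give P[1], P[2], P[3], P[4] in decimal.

P[1] = 126, P[2] = 130, P[3] = 214, P[4] = 232

P[1]: E(K, 188) = 136; 246 ⊕ 136 = 126.
P[2]: E(K, 246) = 193; 67 ⊕ 193 = 130.
P[3]: E(K, 67) = 119; 161 ⊕ 119 = 214.
P[4]: E(K, 161) = 43; 195 ⊕ 43 = 232.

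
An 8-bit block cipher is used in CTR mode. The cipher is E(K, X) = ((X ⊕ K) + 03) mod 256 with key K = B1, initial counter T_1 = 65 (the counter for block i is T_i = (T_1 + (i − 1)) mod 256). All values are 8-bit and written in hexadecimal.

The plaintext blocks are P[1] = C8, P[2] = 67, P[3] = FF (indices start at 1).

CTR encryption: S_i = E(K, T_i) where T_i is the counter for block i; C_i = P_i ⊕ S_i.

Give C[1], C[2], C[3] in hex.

C[1]: T = 65, S = E(K, T) = D7; C8 ⊕ D7 = 1F.
C[2]: T = 66, S = E(K, T) = DA; 67 ⊕ DA = BD.
C[3]: T = 67, S = E(K, T) = D9; FF ⊕ D9 = 26.

C[1] = 1F, C[2] = BD, C[3] = 26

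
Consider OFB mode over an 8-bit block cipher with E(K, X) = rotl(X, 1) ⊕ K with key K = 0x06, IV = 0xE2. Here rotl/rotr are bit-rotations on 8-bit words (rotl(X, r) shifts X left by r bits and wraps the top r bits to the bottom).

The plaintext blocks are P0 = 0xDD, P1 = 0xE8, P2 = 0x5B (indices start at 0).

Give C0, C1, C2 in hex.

OFB encryption: S_i = E(K, S_{i−1}) with S_{−1} = IV; C_i = P_i ⊕ S_i.
C0: S = E(K, 0xE2) = 0xC3; 0xDD ⊕ 0xC3 = 0x1E.
C1: S = E(K, 0xC3) = 0x81; 0xE8 ⊕ 0x81 = 0x69.
C2: S = E(K, 0x81) = 0x05; 0x5B ⊕ 0x05 = 0x5E.

C0 = 0x1E, C1 = 0x69, C2 = 0x5E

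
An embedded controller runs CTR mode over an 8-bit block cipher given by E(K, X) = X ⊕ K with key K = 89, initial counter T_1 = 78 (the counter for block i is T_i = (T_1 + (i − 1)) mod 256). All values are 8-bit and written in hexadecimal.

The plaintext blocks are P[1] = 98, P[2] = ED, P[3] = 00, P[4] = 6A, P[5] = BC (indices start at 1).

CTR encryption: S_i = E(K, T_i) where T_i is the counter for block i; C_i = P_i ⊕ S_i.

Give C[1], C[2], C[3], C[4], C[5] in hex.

C[1] = 69, C[2] = 1D, C[3] = F3, C[4] = 98, C[5] = 49

C[1]: T = 78, S = E(K, T) = F1; 98 ⊕ F1 = 69.
C[2]: T = 79, S = E(K, T) = F0; ED ⊕ F0 = 1D.
C[3]: T = 7A, S = E(K, T) = F3; 00 ⊕ F3 = F3.
C[4]: T = 7B, S = E(K, T) = F2; 6A ⊕ F2 = 98.
C[5]: T = 7C, S = E(K, T) = F5; BC ⊕ F5 = 49.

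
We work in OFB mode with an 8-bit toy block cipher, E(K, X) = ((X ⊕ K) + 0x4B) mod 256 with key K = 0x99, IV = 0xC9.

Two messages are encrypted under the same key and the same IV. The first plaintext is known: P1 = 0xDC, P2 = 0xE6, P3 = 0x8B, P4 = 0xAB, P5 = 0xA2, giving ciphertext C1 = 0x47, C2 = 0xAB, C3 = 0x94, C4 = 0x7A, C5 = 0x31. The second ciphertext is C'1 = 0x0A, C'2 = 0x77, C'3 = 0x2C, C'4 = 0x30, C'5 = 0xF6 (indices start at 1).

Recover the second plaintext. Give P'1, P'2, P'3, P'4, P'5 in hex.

In OFB with a reused IV, both messages share the same keystream S_i, so C_i ⊕ C'_i = P_i ⊕ P'_i and thus P'_i = P_i ⊕ C_i ⊕ C'_i.
P'1: 0xDC ⊕ 0x47 ⊕ 0x0A = 0x91.
P'2: 0xE6 ⊕ 0xAB ⊕ 0x77 = 0x3A.
P'3: 0x8B ⊕ 0x94 ⊕ 0x2C = 0x33.
P'4: 0xAB ⊕ 0x7A ⊕ 0x30 = 0xE1.
P'5: 0xA2 ⊕ 0x31 ⊕ 0xF6 = 0x65.

P'1 = 0x91, P'2 = 0x3A, P'3 = 0x33, P'4 = 0xE1, P'5 = 0x65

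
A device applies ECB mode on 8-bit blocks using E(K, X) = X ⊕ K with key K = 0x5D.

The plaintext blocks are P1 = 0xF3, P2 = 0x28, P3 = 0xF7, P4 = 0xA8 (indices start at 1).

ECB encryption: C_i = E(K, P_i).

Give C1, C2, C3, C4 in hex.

C1 = 0xAE, C2 = 0x75, C3 = 0xAA, C4 = 0xF5

C1: E(K, 0xF3) = 0xAE.
C2: E(K, 0x28) = 0x75.
C3: E(K, 0xF7) = 0xAA.
C4: E(K, 0xA8) = 0xF5.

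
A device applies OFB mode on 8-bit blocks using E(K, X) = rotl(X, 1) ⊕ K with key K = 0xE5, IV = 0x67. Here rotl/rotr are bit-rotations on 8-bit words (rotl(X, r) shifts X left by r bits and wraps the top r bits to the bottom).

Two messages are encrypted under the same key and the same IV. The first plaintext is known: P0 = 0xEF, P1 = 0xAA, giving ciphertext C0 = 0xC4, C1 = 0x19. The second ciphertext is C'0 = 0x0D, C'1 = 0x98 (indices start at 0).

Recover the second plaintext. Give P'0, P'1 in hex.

P'0 = 0x26, P'1 = 0x2B

In OFB with a reused IV, both messages share the same keystream S_i, so C_i ⊕ C'_i = P_i ⊕ P'_i and thus P'_i = P_i ⊕ C_i ⊕ C'_i.
P'0: 0xEF ⊕ 0xC4 ⊕ 0x0D = 0x26.
P'1: 0xAA ⊕ 0x19 ⊕ 0x98 = 0x2B.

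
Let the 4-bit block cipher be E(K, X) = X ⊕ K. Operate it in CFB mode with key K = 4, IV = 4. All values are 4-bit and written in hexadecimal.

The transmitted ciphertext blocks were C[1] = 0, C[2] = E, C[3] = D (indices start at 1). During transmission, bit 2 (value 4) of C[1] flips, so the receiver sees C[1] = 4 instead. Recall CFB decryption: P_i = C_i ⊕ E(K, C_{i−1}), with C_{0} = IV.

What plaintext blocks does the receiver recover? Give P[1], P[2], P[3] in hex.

P[1] = 4, P[2] = E, P[3] = 7

Only C[1] changed, to 4. In CFB, a change in C_i flips the same bit in P_i and garbles P_{i+1}. Decrypting the received ciphertext:
P[1]: E(K, 4) = 0; 4 ⊕ 0 = 4.
P[2]: E(K, 4) = 0; E ⊕ 0 = E.
P[3]: E(K, E) = A; D ⊕ A = 7.
Blocks that differ from the original plaintext: P[1], P[2].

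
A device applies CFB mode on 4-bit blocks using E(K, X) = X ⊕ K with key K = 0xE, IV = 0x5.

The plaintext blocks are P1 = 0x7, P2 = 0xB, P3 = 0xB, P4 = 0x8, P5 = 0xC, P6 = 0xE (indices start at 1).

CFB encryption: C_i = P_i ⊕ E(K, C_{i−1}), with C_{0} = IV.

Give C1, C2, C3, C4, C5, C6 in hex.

C1: E(K, 0x5) = 0xB; 0x7 ⊕ 0xB = 0xC.
C2: E(K, 0xC) = 0x2; 0xB ⊕ 0x2 = 0x9.
C3: E(K, 0x9) = 0x7; 0xB ⊕ 0x7 = 0xC.
C4: E(K, 0xC) = 0x2; 0x8 ⊕ 0x2 = 0xA.
C5: E(K, 0xA) = 0x4; 0xC ⊕ 0x4 = 0x8.
C6: E(K, 0x8) = 0x6; 0xE ⊕ 0x6 = 0x8.

C1 = 0xC, C2 = 0x9, C3 = 0xC, C4 = 0xA, C5 = 0x8, C6 = 0x8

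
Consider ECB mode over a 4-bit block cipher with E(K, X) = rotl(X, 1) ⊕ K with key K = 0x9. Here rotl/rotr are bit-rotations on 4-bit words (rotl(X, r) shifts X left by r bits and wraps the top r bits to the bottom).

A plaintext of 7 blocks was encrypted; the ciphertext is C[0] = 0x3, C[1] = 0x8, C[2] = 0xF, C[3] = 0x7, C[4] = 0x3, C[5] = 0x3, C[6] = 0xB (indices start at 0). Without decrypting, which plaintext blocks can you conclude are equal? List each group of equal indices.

ECB encrypts each block independently with the same key, so equal ciphertext blocks imply equal plaintext blocks.
C[0] = C[4] = C[5] = 0x3, so P[0] = P[4] = P[5].

P[0] = P[4] = P[5]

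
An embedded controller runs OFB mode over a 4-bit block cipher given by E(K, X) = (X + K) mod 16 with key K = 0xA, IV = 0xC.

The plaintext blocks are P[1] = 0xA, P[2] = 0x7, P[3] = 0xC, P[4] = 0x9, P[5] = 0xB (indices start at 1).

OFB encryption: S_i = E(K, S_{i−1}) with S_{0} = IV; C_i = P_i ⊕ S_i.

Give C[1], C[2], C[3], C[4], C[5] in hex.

C[1]: S = E(K, 0xC) = 0x6; 0xA ⊕ 0x6 = 0xC.
C[2]: S = E(K, 0x6) = 0x0; 0x7 ⊕ 0x0 = 0x7.
C[3]: S = E(K, 0x0) = 0xA; 0xC ⊕ 0xA = 0x6.
C[4]: S = E(K, 0xA) = 0x4; 0x9 ⊕ 0x4 = 0xD.
C[5]: S = E(K, 0x4) = 0xE; 0xB ⊕ 0xE = 0x5.

C[1] = 0xC, C[2] = 0x7, C[3] = 0x6, C[4] = 0xD, C[5] = 0x5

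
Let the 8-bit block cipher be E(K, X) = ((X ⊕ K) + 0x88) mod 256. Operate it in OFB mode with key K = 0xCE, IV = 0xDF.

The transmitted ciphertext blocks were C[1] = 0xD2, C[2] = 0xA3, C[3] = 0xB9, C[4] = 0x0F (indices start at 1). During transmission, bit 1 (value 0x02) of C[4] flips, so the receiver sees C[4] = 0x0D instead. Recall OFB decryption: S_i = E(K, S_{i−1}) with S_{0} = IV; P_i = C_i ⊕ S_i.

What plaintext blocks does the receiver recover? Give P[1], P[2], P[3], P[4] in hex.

Only C[4] changed, to 0x0D. In OFB, a change in C_i flips the same bit in P_i only; the keystream is unaffected. Decrypting the received ciphertext:
P[1]: S = E(K, 0xDF) = 0x99; 0xD2 ⊕ 0x99 = 0x4B.
P[2]: S = E(K, 0x99) = 0xDF; 0xA3 ⊕ 0xDF = 0x7C.
P[3]: S = E(K, 0xDF) = 0x99; 0xB9 ⊕ 0x99 = 0x20.
P[4]: S = E(K, 0x99) = 0xDF; 0x0D ⊕ 0xDF = 0xD2.
Blocks that differ from the original plaintext: P[4].

P[1] = 0x4B, P[2] = 0x7C, P[3] = 0x20, P[4] = 0xD2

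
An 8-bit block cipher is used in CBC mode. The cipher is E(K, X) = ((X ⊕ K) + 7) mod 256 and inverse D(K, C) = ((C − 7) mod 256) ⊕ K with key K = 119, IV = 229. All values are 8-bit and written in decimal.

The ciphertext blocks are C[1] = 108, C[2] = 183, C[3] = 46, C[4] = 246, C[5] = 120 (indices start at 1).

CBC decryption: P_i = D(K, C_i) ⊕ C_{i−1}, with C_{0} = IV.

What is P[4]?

P[4] = 182

P[4]: D(K, 246) = 152; 152 ⊕ 46 = 182.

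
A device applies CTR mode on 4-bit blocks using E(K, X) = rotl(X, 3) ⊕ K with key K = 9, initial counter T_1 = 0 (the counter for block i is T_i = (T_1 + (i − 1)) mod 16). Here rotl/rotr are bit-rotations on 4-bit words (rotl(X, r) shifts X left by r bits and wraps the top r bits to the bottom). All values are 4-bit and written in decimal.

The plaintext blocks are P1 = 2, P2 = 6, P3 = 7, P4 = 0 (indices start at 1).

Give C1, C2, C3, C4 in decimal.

C1 = 11, C2 = 7, C3 = 15, C4 = 0

CTR encryption: S_i = E(K, T_i) where T_i is the counter for block i; C_i = P_i ⊕ S_i.
C1: T = 0, S = E(K, T) = 9; 2 ⊕ 9 = 11.
C2: T = 1, S = E(K, T) = 1; 6 ⊕ 1 = 7.
C3: T = 2, S = E(K, T) = 8; 7 ⊕ 8 = 15.
C4: T = 3, S = E(K, T) = 0; 0 ⊕ 0 = 0.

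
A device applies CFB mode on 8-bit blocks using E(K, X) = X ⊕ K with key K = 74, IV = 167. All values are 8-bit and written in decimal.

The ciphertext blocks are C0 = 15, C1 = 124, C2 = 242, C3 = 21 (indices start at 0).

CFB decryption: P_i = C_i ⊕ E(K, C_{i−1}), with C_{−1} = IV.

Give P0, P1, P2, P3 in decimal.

P0: E(K, 167) = 237; 15 ⊕ 237 = 226.
P1: E(K, 15) = 69; 124 ⊕ 69 = 57.
P2: E(K, 124) = 54; 242 ⊕ 54 = 196.
P3: E(K, 242) = 184; 21 ⊕ 184 = 173.

P0 = 226, P1 = 57, P2 = 196, P3 = 173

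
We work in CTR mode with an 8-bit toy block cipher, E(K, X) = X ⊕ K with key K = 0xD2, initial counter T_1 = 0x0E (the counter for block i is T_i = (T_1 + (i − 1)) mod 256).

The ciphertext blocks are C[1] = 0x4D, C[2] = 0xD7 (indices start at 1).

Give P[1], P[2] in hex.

CTR decryption: S_i = E(K, T_i) where T_i is the counter for block i; P_i = C_i ⊕ S_i.
P[1]: T = 0x0E, S = E(K, T) = 0xDC; 0x4D ⊕ 0xDC = 0x91.
P[2]: T = 0x0F, S = E(K, T) = 0xDD; 0xD7 ⊕ 0xDD = 0x0A.

P[1] = 0x91, P[2] = 0x0A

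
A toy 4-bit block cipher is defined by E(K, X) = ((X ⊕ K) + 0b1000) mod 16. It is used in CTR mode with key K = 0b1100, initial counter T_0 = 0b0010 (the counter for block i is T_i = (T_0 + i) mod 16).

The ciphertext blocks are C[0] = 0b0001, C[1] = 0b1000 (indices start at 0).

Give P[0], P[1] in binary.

CTR decryption: S_i = E(K, T_i) where T_i is the counter for block i; P_i = C_i ⊕ S_i.
P[0]: T = 0b0010, S = E(K, T) = 0b0110; 0b0001 ⊕ 0b0110 = 0b0111.
P[1]: T = 0b0011, S = E(K, T) = 0b0111; 0b1000 ⊕ 0b0111 = 0b1111.

P[0] = 0b0111, P[1] = 0b1111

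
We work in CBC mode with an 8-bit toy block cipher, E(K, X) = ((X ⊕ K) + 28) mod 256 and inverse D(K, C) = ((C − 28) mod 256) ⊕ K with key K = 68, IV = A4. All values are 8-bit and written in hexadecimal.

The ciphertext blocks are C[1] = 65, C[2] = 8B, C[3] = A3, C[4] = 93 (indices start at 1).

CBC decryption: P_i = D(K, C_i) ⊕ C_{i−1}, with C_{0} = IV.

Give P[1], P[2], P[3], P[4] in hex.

P[1] = F1, P[2] = 6E, P[3] = 98, P[4] = A0

P[1]: D(K, 65) = 55; 55 ⊕ A4 = F1.
P[2]: D(K, 8B) = 0B; 0B ⊕ 65 = 6E.
P[3]: D(K, A3) = 13; 13 ⊕ 8B = 98.
P[4]: D(K, 93) = 03; 03 ⊕ A3 = A0.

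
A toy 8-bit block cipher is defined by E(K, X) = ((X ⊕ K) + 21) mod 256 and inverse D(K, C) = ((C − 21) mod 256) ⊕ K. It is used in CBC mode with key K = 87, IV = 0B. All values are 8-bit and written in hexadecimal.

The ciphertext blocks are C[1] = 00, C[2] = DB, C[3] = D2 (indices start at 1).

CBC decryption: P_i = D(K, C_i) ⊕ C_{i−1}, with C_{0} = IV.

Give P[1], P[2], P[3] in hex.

P[1]: D(K, 00) = 58; 58 ⊕ 0B = 53.
P[2]: D(K, DB) = 3D; 3D ⊕ 00 = 3D.
P[3]: D(K, D2) = 36; 36 ⊕ DB = ED.

P[1] = 53, P[2] = 3D, P[3] = ED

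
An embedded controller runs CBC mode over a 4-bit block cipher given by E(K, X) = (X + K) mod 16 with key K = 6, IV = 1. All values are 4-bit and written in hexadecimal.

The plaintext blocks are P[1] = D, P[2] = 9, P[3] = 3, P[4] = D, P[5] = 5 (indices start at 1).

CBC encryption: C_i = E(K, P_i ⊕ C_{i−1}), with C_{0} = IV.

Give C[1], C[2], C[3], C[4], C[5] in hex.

C[1]: P[1] ⊕ 1 = C; E(K, C) = 2.
C[2]: P[2] ⊕ 2 = B; E(K, B) = 1.
C[3]: P[3] ⊕ 1 = 2; E(K, 2) = 8.
C[4]: P[4] ⊕ 8 = 5; E(K, 5) = B.
C[5]: P[5] ⊕ B = E; E(K, E) = 4.

C[1] = 2, C[2] = 1, C[3] = 8, C[4] = B, C[5] = 4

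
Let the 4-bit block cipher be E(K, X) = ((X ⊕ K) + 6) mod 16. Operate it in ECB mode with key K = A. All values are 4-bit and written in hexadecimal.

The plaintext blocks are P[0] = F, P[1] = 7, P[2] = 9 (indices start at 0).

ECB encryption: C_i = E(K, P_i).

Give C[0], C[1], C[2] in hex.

C[0] = B, C[1] = 3, C[2] = 9

C[0]: E(K, F) = B.
C[1]: E(K, 7) = 3.
C[2]: E(K, 9) = 9.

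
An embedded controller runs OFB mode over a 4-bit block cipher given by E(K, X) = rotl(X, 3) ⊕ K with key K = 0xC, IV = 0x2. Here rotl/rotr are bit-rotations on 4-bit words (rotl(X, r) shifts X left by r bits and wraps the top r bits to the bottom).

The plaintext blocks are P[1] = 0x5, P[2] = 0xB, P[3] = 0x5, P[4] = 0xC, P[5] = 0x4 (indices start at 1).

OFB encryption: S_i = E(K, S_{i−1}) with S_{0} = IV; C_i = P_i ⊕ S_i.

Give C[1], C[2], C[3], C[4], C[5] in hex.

C[1]: S = E(K, 0x2) = 0xD; 0x5 ⊕ 0xD = 0x8.
C[2]: S = E(K, 0xD) = 0x2; 0xB ⊕ 0x2 = 0x9.
C[3]: S = E(K, 0x2) = 0xD; 0x5 ⊕ 0xD = 0x8.
C[4]: S = E(K, 0xD) = 0x2; 0xC ⊕ 0x2 = 0xE.
C[5]: S = E(K, 0x2) = 0xD; 0x4 ⊕ 0xD = 0x9.

C[1] = 0x8, C[2] = 0x9, C[3] = 0x8, C[4] = 0xE, C[5] = 0x9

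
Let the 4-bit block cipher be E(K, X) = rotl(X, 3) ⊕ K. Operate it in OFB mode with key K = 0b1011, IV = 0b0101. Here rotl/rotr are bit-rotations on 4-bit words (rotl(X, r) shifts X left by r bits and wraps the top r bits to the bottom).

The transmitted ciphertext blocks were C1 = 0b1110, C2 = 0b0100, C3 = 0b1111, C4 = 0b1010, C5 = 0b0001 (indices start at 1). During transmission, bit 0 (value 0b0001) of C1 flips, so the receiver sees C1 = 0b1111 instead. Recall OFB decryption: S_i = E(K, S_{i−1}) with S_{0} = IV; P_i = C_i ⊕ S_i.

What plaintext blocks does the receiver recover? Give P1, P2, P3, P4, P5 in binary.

P1 = 0b1110, P2 = 0b0111, P3 = 0b1101, P4 = 0b0000, P5 = 0b1111

Only C1 changed, to 0b1111. In OFB, a change in C_i flips the same bit in P_i only; the keystream is unaffected. Decrypting the received ciphertext:
P1: S = E(K, 0b0101) = 0b0001; 0b1111 ⊕ 0b0001 = 0b1110.
P2: S = E(K, 0b0001) = 0b0011; 0b0100 ⊕ 0b0011 = 0b0111.
P3: S = E(K, 0b0011) = 0b0010; 0b1111 ⊕ 0b0010 = 0b1101.
P4: S = E(K, 0b0010) = 0b1010; 0b1010 ⊕ 0b1010 = 0b0000.
P5: S = E(K, 0b1010) = 0b1110; 0b0001 ⊕ 0b1110 = 0b1111.
Blocks that differ from the original plaintext: P1.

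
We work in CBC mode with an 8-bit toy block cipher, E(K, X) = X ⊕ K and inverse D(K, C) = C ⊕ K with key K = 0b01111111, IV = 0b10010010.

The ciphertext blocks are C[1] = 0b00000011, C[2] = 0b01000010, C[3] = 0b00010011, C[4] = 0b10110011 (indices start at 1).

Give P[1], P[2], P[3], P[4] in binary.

CBC decryption: P_i = D(K, C_i) ⊕ C_{i−1}, with C_{0} = IV.
P[1]: D(K, 0b00000011) = 0b01111100; 0b01111100 ⊕ 0b10010010 = 0b11101110.
P[2]: D(K, 0b01000010) = 0b00111101; 0b00111101 ⊕ 0b00000011 = 0b00111110.
P[3]: D(K, 0b00010011) = 0b01101100; 0b01101100 ⊕ 0b01000010 = 0b00101110.
P[4]: D(K, 0b10110011) = 0b11001100; 0b11001100 ⊕ 0b00010011 = 0b11011111.

P[1] = 0b11101110, P[2] = 0b00111110, P[3] = 0b00101110, P[4] = 0b11011111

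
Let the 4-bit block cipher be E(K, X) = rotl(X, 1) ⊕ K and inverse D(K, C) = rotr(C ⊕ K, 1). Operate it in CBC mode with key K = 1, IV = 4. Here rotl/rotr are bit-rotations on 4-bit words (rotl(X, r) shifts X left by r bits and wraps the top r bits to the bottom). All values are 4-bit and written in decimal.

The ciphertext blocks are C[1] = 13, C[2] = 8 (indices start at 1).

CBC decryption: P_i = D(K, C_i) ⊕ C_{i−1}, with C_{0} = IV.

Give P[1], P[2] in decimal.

P[1] = 2, P[2] = 1

P[1]: D(K, 13) = 6; 6 ⊕ 4 = 2.
P[2]: D(K, 8) = 12; 12 ⊕ 13 = 1.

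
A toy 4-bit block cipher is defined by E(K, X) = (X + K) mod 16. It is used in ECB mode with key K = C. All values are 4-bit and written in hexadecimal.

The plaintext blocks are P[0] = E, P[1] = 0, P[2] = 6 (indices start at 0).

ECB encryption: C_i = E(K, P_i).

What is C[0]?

C[0]: E(K, E) = A.

C[0] = A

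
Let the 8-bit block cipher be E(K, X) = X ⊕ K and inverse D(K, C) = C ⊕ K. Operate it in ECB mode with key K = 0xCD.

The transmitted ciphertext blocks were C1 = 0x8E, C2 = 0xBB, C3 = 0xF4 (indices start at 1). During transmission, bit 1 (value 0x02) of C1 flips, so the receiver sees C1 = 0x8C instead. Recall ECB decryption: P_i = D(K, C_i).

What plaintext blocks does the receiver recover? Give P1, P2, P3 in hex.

P1 = 0x41, P2 = 0x76, P3 = 0x39

Only C1 changed, to 0x8C. In ECB, a change in C_i affects only P_i. Decrypting the received ciphertext:
P1: D(K, 0x8C) = 0x41.
P2: D(K, 0xBB) = 0x76.
P3: D(K, 0xF4) = 0x39.
Blocks that differ from the original plaintext: P1.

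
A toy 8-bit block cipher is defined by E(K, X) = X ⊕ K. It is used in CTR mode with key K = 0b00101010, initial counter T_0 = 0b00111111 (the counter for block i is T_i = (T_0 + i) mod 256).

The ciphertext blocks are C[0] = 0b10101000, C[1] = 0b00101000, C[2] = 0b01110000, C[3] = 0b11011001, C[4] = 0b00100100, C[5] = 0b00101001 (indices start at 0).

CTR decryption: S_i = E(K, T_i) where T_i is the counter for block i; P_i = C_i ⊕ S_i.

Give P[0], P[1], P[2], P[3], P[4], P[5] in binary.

P[0]: T = 0b00111111, S = E(K, T) = 0b00010101; 0b10101000 ⊕ 0b00010101 = 0b10111101.
P[1]: T = 0b01000000, S = E(K, T) = 0b01101010; 0b00101000 ⊕ 0b01101010 = 0b01000010.
P[2]: T = 0b01000001, S = E(K, T) = 0b01101011; 0b01110000 ⊕ 0b01101011 = 0b00011011.
P[3]: T = 0b01000010, S = E(K, T) = 0b01101000; 0b11011001 ⊕ 0b01101000 = 0b10110001.
P[4]: T = 0b01000011, S = E(K, T) = 0b01101001; 0b00100100 ⊕ 0b01101001 = 0b01001101.
P[5]: T = 0b01000100, S = E(K, T) = 0b01101110; 0b00101001 ⊕ 0b01101110 = 0b01000111.

P[0] = 0b10111101, P[1] = 0b01000010, P[2] = 0b00011011, P[3] = 0b10110001, P[4] = 0b01001101, P[5] = 0b01000111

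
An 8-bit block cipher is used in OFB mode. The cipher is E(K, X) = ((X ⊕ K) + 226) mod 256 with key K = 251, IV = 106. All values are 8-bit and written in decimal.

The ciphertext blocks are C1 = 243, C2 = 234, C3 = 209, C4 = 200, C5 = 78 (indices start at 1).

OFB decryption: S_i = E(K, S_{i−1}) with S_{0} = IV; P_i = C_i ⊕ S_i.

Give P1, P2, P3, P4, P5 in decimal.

P1: S = E(K, 106) = 115; 243 ⊕ 115 = 128.
P2: S = E(K, 115) = 106; 234 ⊕ 106 = 128.
P3: S = E(K, 106) = 115; 209 ⊕ 115 = 162.
P4: S = E(K, 115) = 106; 200 ⊕ 106 = 162.
P5: S = E(K, 106) = 115; 78 ⊕ 115 = 61.

P1 = 128, P2 = 128, P3 = 162, P4 = 162, P5 = 61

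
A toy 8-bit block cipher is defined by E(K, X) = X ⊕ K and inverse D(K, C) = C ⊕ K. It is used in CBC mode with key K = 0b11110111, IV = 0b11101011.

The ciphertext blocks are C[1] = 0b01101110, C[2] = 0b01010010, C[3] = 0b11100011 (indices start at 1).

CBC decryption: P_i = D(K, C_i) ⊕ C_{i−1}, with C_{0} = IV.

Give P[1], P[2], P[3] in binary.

P[1] = 0b01110010, P[2] = 0b11001011, P[3] = 0b01000110

P[1]: D(K, 0b01101110) = 0b10011001; 0b10011001 ⊕ 0b11101011 = 0b01110010.
P[2]: D(K, 0b01010010) = 0b10100101; 0b10100101 ⊕ 0b01101110 = 0b11001011.
P[3]: D(K, 0b11100011) = 0b00010100; 0b00010100 ⊕ 0b01010010 = 0b01000110.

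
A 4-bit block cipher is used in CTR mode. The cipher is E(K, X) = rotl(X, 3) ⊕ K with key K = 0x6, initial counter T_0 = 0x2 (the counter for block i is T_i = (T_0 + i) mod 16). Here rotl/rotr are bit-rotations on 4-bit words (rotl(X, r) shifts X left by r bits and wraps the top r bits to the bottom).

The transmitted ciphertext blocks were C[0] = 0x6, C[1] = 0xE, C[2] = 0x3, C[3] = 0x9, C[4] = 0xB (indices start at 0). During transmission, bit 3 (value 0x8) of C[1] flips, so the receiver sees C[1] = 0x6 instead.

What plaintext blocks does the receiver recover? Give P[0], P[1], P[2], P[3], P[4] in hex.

P[0] = 0x1, P[1] = 0x9, P[2] = 0x7, P[3] = 0x5, P[4] = 0xE

CTR decryption: S_i = E(K, T_i) where T_i is the counter for block i; P_i = C_i ⊕ S_i.
Only C[1] changed, to 0x6. In CTR, a change in C_i flips the same bit in P_i only; the keystream is unaffected. Decrypting the received ciphertext:
P[0]: T = 0x2, S = E(K, T) = 0x7; 0x6 ⊕ 0x7 = 0x1.
P[1]: T = 0x3, S = E(K, T) = 0xF; 0x6 ⊕ 0xF = 0x9.
P[2]: T = 0x4, S = E(K, T) = 0x4; 0x3 ⊕ 0x4 = 0x7.
P[3]: T = 0x5, S = E(K, T) = 0xC; 0x9 ⊕ 0xC = 0x5.
P[4]: T = 0x6, S = E(K, T) = 0x5; 0xB ⊕ 0x5 = 0xE.
Blocks that differ from the original plaintext: P[1].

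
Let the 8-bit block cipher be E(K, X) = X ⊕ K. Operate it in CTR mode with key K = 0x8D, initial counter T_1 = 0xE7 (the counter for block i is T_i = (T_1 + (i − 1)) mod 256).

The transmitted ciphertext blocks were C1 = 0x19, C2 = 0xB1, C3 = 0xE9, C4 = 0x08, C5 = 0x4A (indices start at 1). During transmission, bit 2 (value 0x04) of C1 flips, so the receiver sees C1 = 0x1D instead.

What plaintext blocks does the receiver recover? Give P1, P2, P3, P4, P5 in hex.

CTR decryption: S_i = E(K, T_i) where T_i is the counter for block i; P_i = C_i ⊕ S_i.
Only C1 changed, to 0x1D. In CTR, a change in C_i flips the same bit in P_i only; the keystream is unaffected. Decrypting the received ciphertext:
P1: T = 0xE7, S = E(K, T) = 0x6A; 0x1D ⊕ 0x6A = 0x77.
P2: T = 0xE8, S = E(K, T) = 0x65; 0xB1 ⊕ 0x65 = 0xD4.
P3: T = 0xE9, S = E(K, T) = 0x64; 0xE9 ⊕ 0x64 = 0x8D.
P4: T = 0xEA, S = E(K, T) = 0x67; 0x08 ⊕ 0x67 = 0x6F.
P5: T = 0xEB, S = E(K, T) = 0x66; 0x4A ⊕ 0x66 = 0x2C.
Blocks that differ from the original plaintext: P1.

P1 = 0x77, P2 = 0xD4, P3 = 0x8D, P4 = 0x6F, P5 = 0x2C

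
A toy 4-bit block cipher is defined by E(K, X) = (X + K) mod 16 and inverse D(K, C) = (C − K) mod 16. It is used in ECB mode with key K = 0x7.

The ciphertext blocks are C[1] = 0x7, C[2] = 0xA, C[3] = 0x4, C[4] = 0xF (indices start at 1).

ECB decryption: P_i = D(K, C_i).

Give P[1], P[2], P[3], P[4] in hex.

P[1]: D(K, 0x7) = 0x0.
P[2]: D(K, 0xA) = 0x3.
P[3]: D(K, 0x4) = 0xD.
P[4]: D(K, 0xF) = 0x8.

P[1] = 0x0, P[2] = 0x3, P[3] = 0xD, P[4] = 0x8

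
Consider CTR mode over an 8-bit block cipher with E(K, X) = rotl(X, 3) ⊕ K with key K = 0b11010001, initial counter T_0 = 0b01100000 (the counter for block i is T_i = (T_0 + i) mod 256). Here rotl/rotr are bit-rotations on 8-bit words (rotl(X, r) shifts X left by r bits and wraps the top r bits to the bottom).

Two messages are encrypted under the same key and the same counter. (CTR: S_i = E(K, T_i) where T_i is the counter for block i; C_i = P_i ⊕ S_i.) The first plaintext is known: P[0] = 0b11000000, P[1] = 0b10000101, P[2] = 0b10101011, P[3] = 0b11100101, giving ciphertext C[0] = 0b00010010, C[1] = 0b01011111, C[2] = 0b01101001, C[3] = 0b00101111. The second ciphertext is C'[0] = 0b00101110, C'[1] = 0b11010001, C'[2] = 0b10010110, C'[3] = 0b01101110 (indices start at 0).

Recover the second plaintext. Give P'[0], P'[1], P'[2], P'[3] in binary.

In CTR with a reused counter, both messages share the same keystream S_i, so C_i ⊕ C'_i = P_i ⊕ P'_i and thus P'_i = P_i ⊕ C_i ⊕ C'_i.
P'[0]: 0b11000000 ⊕ 0b00010010 ⊕ 0b00101110 = 0b11111100.
P'[1]: 0b10000101 ⊕ 0b01011111 ⊕ 0b11010001 = 0b00001011.
P'[2]: 0b10101011 ⊕ 0b01101001 ⊕ 0b10010110 = 0b01010100.
P'[3]: 0b11100101 ⊕ 0b00101111 ⊕ 0b01101110 = 0b10100100.

P'[0] = 0b11111100, P'[1] = 0b00001011, P'[2] = 0b01010100, P'[3] = 0b10100100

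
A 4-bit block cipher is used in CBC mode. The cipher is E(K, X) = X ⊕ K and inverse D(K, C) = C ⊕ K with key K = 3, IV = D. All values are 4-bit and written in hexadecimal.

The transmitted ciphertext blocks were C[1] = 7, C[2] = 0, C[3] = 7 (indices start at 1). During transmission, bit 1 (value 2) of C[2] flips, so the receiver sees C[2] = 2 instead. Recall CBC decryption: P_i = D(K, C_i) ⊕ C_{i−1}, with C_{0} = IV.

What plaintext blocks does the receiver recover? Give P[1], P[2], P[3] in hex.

Only C[2] changed, to 2. In CBC, a change in C_i garbles P_i and flips the same bit in P_{i+1}. Decrypting the received ciphertext:
P[1]: D(K, 7) = 4; 4 ⊕ D = 9.
P[2]: D(K, 2) = 1; 1 ⊕ 7 = 6.
P[3]: D(K, 7) = 4; 4 ⊕ 2 = 6.
Blocks that differ from the original plaintext: P[2], P[3].

P[1] = 9, P[2] = 6, P[3] = 6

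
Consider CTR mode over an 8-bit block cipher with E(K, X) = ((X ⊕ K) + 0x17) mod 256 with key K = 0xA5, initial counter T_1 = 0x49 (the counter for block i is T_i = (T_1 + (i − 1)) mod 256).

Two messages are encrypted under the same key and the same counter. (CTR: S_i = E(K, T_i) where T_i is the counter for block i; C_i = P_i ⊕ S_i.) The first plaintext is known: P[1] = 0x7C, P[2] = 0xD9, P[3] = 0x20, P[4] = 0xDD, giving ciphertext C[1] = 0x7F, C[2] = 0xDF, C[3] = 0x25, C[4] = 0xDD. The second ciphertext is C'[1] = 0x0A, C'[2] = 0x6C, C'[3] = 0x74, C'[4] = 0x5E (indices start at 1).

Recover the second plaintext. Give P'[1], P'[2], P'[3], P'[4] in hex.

P'[1] = 0x09, P'[2] = 0x6A, P'[3] = 0x71, P'[4] = 0x5E

In CTR with a reused counter, both messages share the same keystream S_i, so C_i ⊕ C'_i = P_i ⊕ P'_i and thus P'_i = P_i ⊕ C_i ⊕ C'_i.
P'[1]: 0x7C ⊕ 0x7F ⊕ 0x0A = 0x09.
P'[2]: 0xD9 ⊕ 0xDF ⊕ 0x6C = 0x6A.
P'[3]: 0x20 ⊕ 0x25 ⊕ 0x74 = 0x71.
P'[4]: 0xDD ⊕ 0xDD ⊕ 0x5E = 0x5E.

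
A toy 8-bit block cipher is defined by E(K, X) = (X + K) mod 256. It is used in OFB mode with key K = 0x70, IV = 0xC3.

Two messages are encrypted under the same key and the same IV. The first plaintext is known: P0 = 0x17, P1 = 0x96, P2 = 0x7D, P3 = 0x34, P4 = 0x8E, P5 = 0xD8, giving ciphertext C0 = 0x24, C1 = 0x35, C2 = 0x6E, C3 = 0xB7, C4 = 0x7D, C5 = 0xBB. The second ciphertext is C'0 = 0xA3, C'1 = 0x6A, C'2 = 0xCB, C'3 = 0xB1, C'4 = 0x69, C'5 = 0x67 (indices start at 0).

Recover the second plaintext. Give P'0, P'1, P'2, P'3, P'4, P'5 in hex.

P'0 = 0x90, P'1 = 0xC9, P'2 = 0xD8, P'3 = 0x32, P'4 = 0x9A, P'5 = 0x04

In OFB with a reused IV, both messages share the same keystream S_i, so C_i ⊕ C'_i = P_i ⊕ P'_i and thus P'_i = P_i ⊕ C_i ⊕ C'_i.
P'0: 0x17 ⊕ 0x24 ⊕ 0xA3 = 0x90.
P'1: 0x96 ⊕ 0x35 ⊕ 0x6A = 0xC9.
P'2: 0x7D ⊕ 0x6E ⊕ 0xCB = 0xD8.
P'3: 0x34 ⊕ 0xB7 ⊕ 0xB1 = 0x32.
P'4: 0x8E ⊕ 0x7D ⊕ 0x69 = 0x9A.
P'5: 0xD8 ⊕ 0xBB ⊕ 0x67 = 0x04.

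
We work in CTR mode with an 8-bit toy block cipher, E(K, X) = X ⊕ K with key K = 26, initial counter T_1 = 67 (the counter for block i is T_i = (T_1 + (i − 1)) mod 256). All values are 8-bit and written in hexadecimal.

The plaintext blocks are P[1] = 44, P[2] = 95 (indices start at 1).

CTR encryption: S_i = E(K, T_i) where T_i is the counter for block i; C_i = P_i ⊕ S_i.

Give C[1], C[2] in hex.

C[1] = 05, C[2] = DB

C[1]: T = 67, S = E(K, T) = 41; 44 ⊕ 41 = 05.
C[2]: T = 68, S = E(K, T) = 4E; 95 ⊕ 4E = DB.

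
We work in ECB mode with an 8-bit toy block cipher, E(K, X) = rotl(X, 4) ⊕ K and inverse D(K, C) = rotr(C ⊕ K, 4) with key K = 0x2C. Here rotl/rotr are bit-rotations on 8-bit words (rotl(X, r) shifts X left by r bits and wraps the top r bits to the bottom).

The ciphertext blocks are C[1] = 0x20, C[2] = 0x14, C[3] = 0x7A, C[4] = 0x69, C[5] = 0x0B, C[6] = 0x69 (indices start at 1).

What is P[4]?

P[4] = 0x54

ECB decryption: P_i = D(K, C_i).
P[4]: D(K, 0x69) = 0x54.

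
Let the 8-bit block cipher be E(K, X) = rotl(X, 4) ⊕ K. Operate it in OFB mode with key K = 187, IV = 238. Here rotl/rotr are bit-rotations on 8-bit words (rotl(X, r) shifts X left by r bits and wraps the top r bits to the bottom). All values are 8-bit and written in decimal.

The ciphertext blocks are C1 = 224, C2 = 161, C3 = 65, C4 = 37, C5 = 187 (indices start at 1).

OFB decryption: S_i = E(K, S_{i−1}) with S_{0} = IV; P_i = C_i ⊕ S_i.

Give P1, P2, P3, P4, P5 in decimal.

P1: S = E(K, 238) = 85; 224 ⊕ 85 = 181.
P2: S = E(K, 85) = 238; 161 ⊕ 238 = 79.
P3: S = E(K, 238) = 85; 65 ⊕ 85 = 20.
P4: S = E(K, 85) = 238; 37 ⊕ 238 = 203.
P5: S = E(K, 238) = 85; 187 ⊕ 85 = 238.

P1 = 181, P2 = 79, P3 = 20, P4 = 203, P5 = 238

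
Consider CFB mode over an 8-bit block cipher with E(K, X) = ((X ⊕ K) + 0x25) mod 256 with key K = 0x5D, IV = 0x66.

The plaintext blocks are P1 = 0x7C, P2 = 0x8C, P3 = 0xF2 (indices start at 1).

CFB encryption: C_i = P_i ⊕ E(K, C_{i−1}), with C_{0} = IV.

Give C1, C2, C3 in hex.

C1 = 0x1C, C2 = 0xEA, C3 = 0x2E

C1: E(K, 0x66) = 0x60; 0x7C ⊕ 0x60 = 0x1C.
C2: E(K, 0x1C) = 0x66; 0x8C ⊕ 0x66 = 0xEA.
C3: E(K, 0xEA) = 0xDC; 0xF2 ⊕ 0xDC = 0x2E.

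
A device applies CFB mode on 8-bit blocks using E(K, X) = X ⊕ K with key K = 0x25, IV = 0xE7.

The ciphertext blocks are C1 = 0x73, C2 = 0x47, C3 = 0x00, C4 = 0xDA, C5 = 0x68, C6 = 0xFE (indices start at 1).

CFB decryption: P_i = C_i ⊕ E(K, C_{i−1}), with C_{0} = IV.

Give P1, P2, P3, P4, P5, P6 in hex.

P1 = 0xB1, P2 = 0x11, P3 = 0x62, P4 = 0xFF, P5 = 0x97, P6 = 0xB3

P1: E(K, 0xE7) = 0xC2; 0x73 ⊕ 0xC2 = 0xB1.
P2: E(K, 0x73) = 0x56; 0x47 ⊕ 0x56 = 0x11.
P3: E(K, 0x47) = 0x62; 0x00 ⊕ 0x62 = 0x62.
P4: E(K, 0x00) = 0x25; 0xDA ⊕ 0x25 = 0xFF.
P5: E(K, 0xDA) = 0xFF; 0x68 ⊕ 0xFF = 0x97.
P6: E(K, 0x68) = 0x4D; 0xFE ⊕ 0x4D = 0xB3.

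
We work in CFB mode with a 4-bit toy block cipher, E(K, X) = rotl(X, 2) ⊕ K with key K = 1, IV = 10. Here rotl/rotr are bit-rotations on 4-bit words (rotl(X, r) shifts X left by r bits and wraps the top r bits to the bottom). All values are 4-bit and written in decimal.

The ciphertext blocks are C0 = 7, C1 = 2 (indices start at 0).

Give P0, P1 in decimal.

P0 = 12, P1 = 14

CFB decryption: P_i = C_i ⊕ E(K, C_{i−1}), with C_{−1} = IV.
P0: E(K, 10) = 11; 7 ⊕ 11 = 12.
P1: E(K, 7) = 12; 2 ⊕ 12 = 14.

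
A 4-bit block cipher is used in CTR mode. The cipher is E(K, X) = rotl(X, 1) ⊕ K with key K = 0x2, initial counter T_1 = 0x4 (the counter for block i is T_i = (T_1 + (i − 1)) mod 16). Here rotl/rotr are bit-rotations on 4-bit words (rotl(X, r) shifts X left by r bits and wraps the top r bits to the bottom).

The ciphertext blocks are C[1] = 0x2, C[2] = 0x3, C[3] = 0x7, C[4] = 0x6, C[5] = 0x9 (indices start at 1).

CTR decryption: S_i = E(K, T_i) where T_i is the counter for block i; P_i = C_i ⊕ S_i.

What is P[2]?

P[2]: T = 0x5, S = E(K, T) = 0x8; 0x3 ⊕ 0x8 = 0xB.

P[2] = 0xB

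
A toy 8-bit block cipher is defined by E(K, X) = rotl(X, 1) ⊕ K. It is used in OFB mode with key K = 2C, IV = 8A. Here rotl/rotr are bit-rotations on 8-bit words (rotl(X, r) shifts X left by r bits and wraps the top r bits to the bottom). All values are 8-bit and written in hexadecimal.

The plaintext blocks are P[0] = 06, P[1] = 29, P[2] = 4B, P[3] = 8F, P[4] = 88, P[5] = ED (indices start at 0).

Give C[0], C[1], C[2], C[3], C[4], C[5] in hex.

OFB encryption: S_i = E(K, S_{i−1}) with S_{−1} = IV; C_i = P_i ⊕ S_i.
C[0]: S = E(K, 8A) = 39; 06 ⊕ 39 = 3F.
C[1]: S = E(K, 39) = 5E; 29 ⊕ 5E = 77.
C[2]: S = E(K, 5E) = 90; 4B ⊕ 90 = DB.
C[3]: S = E(K, 90) = 0D; 8F ⊕ 0D = 82.
C[4]: S = E(K, 0D) = 36; 88 ⊕ 36 = BE.
C[5]: S = E(K, 36) = 40; ED ⊕ 40 = AD.

C[0] = 3F, C[1] = 77, C[2] = DB, C[3] = 82, C[4] = BE, C[5] = AD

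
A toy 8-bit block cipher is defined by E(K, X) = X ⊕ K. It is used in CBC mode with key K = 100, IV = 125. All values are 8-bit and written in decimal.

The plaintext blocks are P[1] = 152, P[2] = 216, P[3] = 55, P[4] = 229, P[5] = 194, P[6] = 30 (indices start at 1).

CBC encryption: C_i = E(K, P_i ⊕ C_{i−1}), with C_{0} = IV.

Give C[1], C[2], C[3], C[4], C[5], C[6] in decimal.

C[1] = 129, C[2] = 61, C[3] = 110, C[4] = 239, C[5] = 73, C[6] = 51

C[1]: P[1] ⊕ 125 = 229; E(K, 229) = 129.
C[2]: P[2] ⊕ 129 = 89; E(K, 89) = 61.
C[3]: P[3] ⊕ 61 = 10; E(K, 10) = 110.
C[4]: P[4] ⊕ 110 = 139; E(K, 139) = 239.
C[5]: P[5] ⊕ 239 = 45; E(K, 45) = 73.
C[6]: P[6] ⊕ 73 = 87; E(K, 87) = 51.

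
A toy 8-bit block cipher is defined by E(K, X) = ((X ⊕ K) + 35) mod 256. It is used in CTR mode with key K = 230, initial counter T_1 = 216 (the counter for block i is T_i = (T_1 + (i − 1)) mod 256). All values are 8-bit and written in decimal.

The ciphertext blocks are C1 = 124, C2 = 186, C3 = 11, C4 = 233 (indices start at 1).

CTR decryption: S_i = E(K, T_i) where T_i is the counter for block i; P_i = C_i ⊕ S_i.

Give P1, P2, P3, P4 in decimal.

P1 = 29, P2 = 216, P3 = 84, P4 = 137

P1: T = 216, S = E(K, T) = 97; 124 ⊕ 97 = 29.
P2: T = 217, S = E(K, T) = 98; 186 ⊕ 98 = 216.
P3: T = 218, S = E(K, T) = 95; 11 ⊕ 95 = 84.
P4: T = 219, S = E(K, T) = 96; 233 ⊕ 96 = 137.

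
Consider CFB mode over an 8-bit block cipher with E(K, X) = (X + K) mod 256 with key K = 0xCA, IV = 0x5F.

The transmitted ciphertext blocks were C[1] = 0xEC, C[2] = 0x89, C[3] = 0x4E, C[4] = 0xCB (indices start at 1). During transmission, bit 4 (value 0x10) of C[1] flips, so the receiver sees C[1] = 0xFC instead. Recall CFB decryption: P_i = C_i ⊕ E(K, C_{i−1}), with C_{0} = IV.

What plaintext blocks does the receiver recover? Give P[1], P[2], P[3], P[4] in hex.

P[1] = 0xD5, P[2] = 0x4F, P[3] = 0x1D, P[4] = 0xD3

Only C[1] changed, to 0xFC. In CFB, a change in C_i flips the same bit in P_i and garbles P_{i+1}. Decrypting the received ciphertext:
P[1]: E(K, 0x5F) = 0x29; 0xFC ⊕ 0x29 = 0xD5.
P[2]: E(K, 0xFC) = 0xC6; 0x89 ⊕ 0xC6 = 0x4F.
P[3]: E(K, 0x89) = 0x53; 0x4E ⊕ 0x53 = 0x1D.
P[4]: E(K, 0x4E) = 0x18; 0xCB ⊕ 0x18 = 0xD3.
Blocks that differ from the original plaintext: P[1], P[2].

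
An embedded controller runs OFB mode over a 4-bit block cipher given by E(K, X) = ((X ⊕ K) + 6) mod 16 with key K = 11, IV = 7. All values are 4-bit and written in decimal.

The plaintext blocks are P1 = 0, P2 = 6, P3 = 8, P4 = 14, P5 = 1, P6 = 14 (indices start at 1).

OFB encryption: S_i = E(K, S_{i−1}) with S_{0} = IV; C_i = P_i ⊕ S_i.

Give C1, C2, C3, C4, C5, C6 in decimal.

C1: S = E(K, 7) = 2; 0 ⊕ 2 = 2.
C2: S = E(K, 2) = 15; 6 ⊕ 15 = 9.
C3: S = E(K, 15) = 10; 8 ⊕ 10 = 2.
C4: S = E(K, 10) = 7; 14 ⊕ 7 = 9.
C5: S = E(K, 7) = 2; 1 ⊕ 2 = 3.
C6: S = E(K, 2) = 15; 14 ⊕ 15 = 1.

C1 = 2, C2 = 9, C3 = 2, C4 = 9, C5 = 3, C6 = 1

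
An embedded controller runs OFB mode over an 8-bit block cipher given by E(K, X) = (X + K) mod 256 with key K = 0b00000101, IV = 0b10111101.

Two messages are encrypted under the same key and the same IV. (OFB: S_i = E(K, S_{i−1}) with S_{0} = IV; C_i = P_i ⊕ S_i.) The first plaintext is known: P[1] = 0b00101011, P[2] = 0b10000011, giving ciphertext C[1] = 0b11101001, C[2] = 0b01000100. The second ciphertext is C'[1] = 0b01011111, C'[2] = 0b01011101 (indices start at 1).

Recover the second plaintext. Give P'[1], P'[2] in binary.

P'[1] = 0b10011101, P'[2] = 0b10011010

In OFB with a reused IV, both messages share the same keystream S_i, so C_i ⊕ C'_i = P_i ⊕ P'_i and thus P'_i = P_i ⊕ C_i ⊕ C'_i.
P'[1]: 0b00101011 ⊕ 0b11101001 ⊕ 0b01011111 = 0b10011101.
P'[2]: 0b10000011 ⊕ 0b01000100 ⊕ 0b01011101 = 0b10011010.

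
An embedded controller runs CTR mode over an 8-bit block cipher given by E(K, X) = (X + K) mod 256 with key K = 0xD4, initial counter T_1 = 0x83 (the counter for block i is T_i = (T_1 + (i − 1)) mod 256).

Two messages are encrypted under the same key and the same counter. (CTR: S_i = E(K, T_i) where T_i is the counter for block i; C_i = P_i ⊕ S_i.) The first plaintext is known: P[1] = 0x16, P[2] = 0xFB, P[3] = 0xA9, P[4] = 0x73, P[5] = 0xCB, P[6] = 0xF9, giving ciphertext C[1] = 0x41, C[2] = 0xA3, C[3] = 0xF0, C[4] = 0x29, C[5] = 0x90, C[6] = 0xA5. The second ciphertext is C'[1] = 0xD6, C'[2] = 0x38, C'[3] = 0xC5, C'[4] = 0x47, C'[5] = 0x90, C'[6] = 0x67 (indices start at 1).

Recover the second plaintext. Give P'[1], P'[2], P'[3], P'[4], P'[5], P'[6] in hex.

P'[1] = 0x81, P'[2] = 0x60, P'[3] = 0x9C, P'[4] = 0x1D, P'[5] = 0xCB, P'[6] = 0x3B

In CTR with a reused counter, both messages share the same keystream S_i, so C_i ⊕ C'_i = P_i ⊕ P'_i and thus P'_i = P_i ⊕ C_i ⊕ C'_i.
P'[1]: 0x16 ⊕ 0x41 ⊕ 0xD6 = 0x81.
P'[2]: 0xFB ⊕ 0xA3 ⊕ 0x38 = 0x60.
P'[3]: 0xA9 ⊕ 0xF0 ⊕ 0xC5 = 0x9C.
P'[4]: 0x73 ⊕ 0x29 ⊕ 0x47 = 0x1D.
P'[5]: 0xCB ⊕ 0x90 ⊕ 0x90 = 0xCB.
P'[6]: 0xF9 ⊕ 0xA5 ⊕ 0x67 = 0x3B.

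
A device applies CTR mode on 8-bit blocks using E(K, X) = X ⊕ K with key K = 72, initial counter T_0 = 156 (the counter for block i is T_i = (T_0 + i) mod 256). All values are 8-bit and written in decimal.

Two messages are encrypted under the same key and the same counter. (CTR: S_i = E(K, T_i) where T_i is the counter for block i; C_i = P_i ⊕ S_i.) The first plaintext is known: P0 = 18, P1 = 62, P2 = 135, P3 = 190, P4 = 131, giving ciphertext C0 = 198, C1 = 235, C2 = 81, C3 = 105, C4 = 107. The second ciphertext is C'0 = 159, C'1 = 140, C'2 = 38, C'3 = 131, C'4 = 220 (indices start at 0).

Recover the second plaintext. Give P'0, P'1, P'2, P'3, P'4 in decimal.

In CTR with a reused counter, both messages share the same keystream S_i, so C_i ⊕ C'_i = P_i ⊕ P'_i and thus P'_i = P_i ⊕ C_i ⊕ C'_i.
P'0: 18 ⊕ 198 ⊕ 159 = 75.
P'1: 62 ⊕ 235 ⊕ 140 = 89.
P'2: 135 ⊕ 81 ⊕ 38 = 240.
P'3: 190 ⊕ 105 ⊕ 131 = 84.
P'4: 131 ⊕ 107 ⊕ 220 = 52.

P'0 = 75, P'1 = 89, P'2 = 240, P'3 = 84, P'4 = 52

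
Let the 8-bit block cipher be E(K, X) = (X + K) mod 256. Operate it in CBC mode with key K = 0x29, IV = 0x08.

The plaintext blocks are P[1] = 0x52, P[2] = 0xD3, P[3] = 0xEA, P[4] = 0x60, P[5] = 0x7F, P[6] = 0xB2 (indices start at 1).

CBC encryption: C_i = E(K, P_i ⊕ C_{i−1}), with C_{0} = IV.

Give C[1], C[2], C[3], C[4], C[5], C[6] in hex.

C[1] = 0x83, C[2] = 0x79, C[3] = 0xBC, C[4] = 0x05, C[5] = 0xA3, C[6] = 0x3A

C[1]: P[1] ⊕ 0x08 = 0x5A; E(K, 0x5A) = 0x83.
C[2]: P[2] ⊕ 0x83 = 0x50; E(K, 0x50) = 0x79.
C[3]: P[3] ⊕ 0x79 = 0x93; E(K, 0x93) = 0xBC.
C[4]: P[4] ⊕ 0xBC = 0xDC; E(K, 0xDC) = 0x05.
C[5]: P[5] ⊕ 0x05 = 0x7A; E(K, 0x7A) = 0xA3.
C[6]: P[6] ⊕ 0xA3 = 0x11; E(K, 0x11) = 0x3A.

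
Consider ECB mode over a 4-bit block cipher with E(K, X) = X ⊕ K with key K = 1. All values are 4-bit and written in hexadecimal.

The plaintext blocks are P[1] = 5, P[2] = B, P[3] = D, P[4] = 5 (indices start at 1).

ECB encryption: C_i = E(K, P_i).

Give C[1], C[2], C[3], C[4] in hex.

C[1] = 4, C[2] = A, C[3] = C, C[4] = 4

C[1]: E(K, 5) = 4.
C[2]: E(K, B) = A.
C[3]: E(K, D) = C.
C[4]: E(K, 5) = 4.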